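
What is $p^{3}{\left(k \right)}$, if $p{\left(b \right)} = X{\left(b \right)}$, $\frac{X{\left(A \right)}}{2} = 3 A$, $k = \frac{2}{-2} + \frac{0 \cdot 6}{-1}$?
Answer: $-216$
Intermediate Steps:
$k = -1$ ($k = 2 \left(- \frac{1}{2}\right) + 0 \left(-1\right) = -1 + 0 = -1$)
$X{\left(A \right)} = 6 A$ ($X{\left(A \right)} = 2 \cdot 3 A = 6 A$)
$p{\left(b \right)} = 6 b$
$p^{3}{\left(k \right)} = \left(6 \left(-1\right)\right)^{3} = \left(-6\right)^{3} = -216$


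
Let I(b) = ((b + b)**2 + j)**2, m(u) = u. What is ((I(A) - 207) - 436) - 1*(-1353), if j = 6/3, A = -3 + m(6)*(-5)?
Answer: 18992874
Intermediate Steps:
A = -33 (A = -3 + 6*(-5) = -3 - 30 = -33)
j = 2 (j = 6*(1/3) = 2)
I(b) = (2 + 4*b**2)**2 (I(b) = ((b + b)**2 + 2)**2 = ((2*b)**2 + 2)**2 = (4*b**2 + 2)**2 = (2 + 4*b**2)**2)
((I(A) - 207) - 436) - 1*(-1353) = ((4*(1 + 2*(-33)**2)**2 - 207) - 436) - 1*(-1353) = ((4*(1 + 2*1089)**2 - 207) - 436) + 1353 = ((4*(1 + 2178)**2 - 207) - 436) + 1353 = ((4*2179**2 - 207) - 436) + 1353 = ((4*4748041 - 207) - 436) + 1353 = ((18992164 - 207) - 436) + 1353 = (18991957 - 436) + 1353 = 18991521 + 1353 = 18992874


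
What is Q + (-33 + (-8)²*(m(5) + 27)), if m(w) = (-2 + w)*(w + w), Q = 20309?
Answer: 23924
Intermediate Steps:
m(w) = 2*w*(-2 + w) (m(w) = (-2 + w)*(2*w) = 2*w*(-2 + w))
Q + (-33 + (-8)²*(m(5) + 27)) = 20309 + (-33 + (-8)²*(2*5*(-2 + 5) + 27)) = 20309 + (-33 + 64*(2*5*3 + 27)) = 20309 + (-33 + 64*(30 + 27)) = 20309 + (-33 + 64*57) = 20309 + (-33 + 3648) = 20309 + 3615 = 23924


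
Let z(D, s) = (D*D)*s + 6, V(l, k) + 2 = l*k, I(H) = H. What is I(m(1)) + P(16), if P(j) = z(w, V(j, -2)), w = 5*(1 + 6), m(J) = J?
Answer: -41643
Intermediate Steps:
w = 35 (w = 5*7 = 35)
V(l, k) = -2 + k*l (V(l, k) = -2 + l*k = -2 + k*l)
z(D, s) = 6 + s*D² (z(D, s) = D²*s + 6 = s*D² + 6 = 6 + s*D²)
P(j) = -2444 - 2450*j (P(j) = 6 + (-2 - 2*j)*35² = 6 + (-2 - 2*j)*1225 = 6 + (-2450 - 2450*j) = -2444 - 2450*j)
I(m(1)) + P(16) = 1 + (-2444 - 2450*16) = 1 + (-2444 - 39200) = 1 - 41644 = -41643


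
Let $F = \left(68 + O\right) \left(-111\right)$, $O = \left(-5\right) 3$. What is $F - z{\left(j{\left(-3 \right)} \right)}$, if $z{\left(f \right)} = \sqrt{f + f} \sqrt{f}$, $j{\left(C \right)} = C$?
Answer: $-5883 + 3 \sqrt{2} \approx -5878.8$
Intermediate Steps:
$O = -15$
$z{\left(f \right)} = f \sqrt{2}$ ($z{\left(f \right)} = \sqrt{2 f} \sqrt{f} = \sqrt{2} \sqrt{f} \sqrt{f} = f \sqrt{2}$)
$F = -5883$ ($F = \left(68 - 15\right) \left(-111\right) = 53 \left(-111\right) = -5883$)
$F - z{\left(j{\left(-3 \right)} \right)} = -5883 - - 3 \sqrt{2} = -5883 + 3 \sqrt{2}$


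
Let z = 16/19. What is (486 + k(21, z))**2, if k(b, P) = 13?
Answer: 249001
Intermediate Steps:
z = 16/19 (z = 16*(1/19) = 16/19 ≈ 0.84210)
(486 + k(21, z))**2 = (486 + 13)**2 = 499**2 = 249001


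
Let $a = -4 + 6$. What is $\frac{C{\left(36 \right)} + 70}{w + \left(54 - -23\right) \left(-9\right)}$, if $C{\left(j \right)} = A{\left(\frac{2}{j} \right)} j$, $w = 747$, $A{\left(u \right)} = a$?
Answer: $\frac{71}{27} \approx 2.6296$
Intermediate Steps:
$a = 2$
$A{\left(u \right)} = 2$
$C{\left(j \right)} = 2 j$
$\frac{C{\left(36 \right)} + 70}{w + \left(54 - -23\right) \left(-9\right)} = \frac{2 \cdot 36 + 70}{747 + \left(54 - -23\right) \left(-9\right)} = \frac{72 + 70}{747 + \left(54 + 23\right) \left(-9\right)} = \frac{142}{747 + 77 \left(-9\right)} = \frac{142}{747 - 693} = \frac{142}{54} = 142 \cdot \frac{1}{54} = \frac{71}{27}$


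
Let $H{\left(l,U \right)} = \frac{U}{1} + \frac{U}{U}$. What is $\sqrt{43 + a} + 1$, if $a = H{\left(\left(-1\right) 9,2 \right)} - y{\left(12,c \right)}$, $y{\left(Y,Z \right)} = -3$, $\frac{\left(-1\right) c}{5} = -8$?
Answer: $8$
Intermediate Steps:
$c = 40$ ($c = \left(-5\right) \left(-8\right) = 40$)
$H{\left(l,U \right)} = 1 + U$ ($H{\left(l,U \right)} = U 1 + 1 = U + 1 = 1 + U$)
$a = 6$ ($a = \left(1 + 2\right) - -3 = 3 + 3 = 6$)
$\sqrt{43 + a} + 1 = \sqrt{43 + 6} + 1 = \sqrt{49} + 1 = 7 + 1 = 8$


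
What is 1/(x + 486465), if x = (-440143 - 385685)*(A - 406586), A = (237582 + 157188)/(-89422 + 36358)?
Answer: 737/247467452535106 ≈ 2.9782e-12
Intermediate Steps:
A = -65795/8844 (A = 394770/(-53064) = 394770*(-1/53064) = -65795/8844 ≈ -7.4395)
x = 247467094010401/737 (x = (-440143 - 385685)*(-65795/8844 - 406586) = -825828*(-3595912379/8844) = 247467094010401/737 ≈ 3.3578e+11)
1/(x + 486465) = 1/(247467094010401/737 + 486465) = 1/(247467452535106/737) = 737/247467452535106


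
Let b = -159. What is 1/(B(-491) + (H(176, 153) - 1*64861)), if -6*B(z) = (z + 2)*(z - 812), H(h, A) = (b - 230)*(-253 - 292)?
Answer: 2/81899 ≈ 2.4420e-5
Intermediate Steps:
H(h, A) = 212005 (H(h, A) = (-159 - 230)*(-253 - 292) = -389*(-545) = 212005)
B(z) = -(-812 + z)*(2 + z)/6 (B(z) = -(z + 2)*(z - 812)/6 = -(2 + z)*(-812 + z)/6 = -(-812 + z)*(2 + z)/6)
1/(B(-491) + (H(176, 153) - 1*64861)) = 1/((812/3 + 135*(-491) - ⅙*(-491)²) + (212005 - 1*64861)) = 1/((812/3 - 66285 - ⅙*241081) + (212005 - 64861)) = 1/((812/3 - 66285 - 241081/6) + 147144) = 1/(-212389/2 + 147144) = 1/(81899/2) = 2/81899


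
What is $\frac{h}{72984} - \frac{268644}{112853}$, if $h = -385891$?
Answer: $- \frac{63155670719}{8236463352} \approx -7.6678$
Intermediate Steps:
$\frac{h}{72984} - \frac{268644}{112853} = - \frac{385891}{72984} - \frac{268644}{112853} = - \frac{63155670719}{8236463352}$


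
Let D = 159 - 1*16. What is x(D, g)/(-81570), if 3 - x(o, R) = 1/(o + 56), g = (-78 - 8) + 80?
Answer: -298/8116215 ≈ -3.6717e-5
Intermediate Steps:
g = -6 (g = -86 + 80 = -6)
D = 143 (D = 159 - 16 = 143)
x(o, R) = 3 - 1/(56 + o) (x(o, R) = 3 - 1/(o + 56) = 3 - 1/(56 + o))
x(D, g)/(-81570) = ((167 + 3*143)/(56 + 143))/(-81570) = ((167 + 429)/199)*(-1/81570) = ((1/199)*596)*(-1/81570) = (596/199)*(-1/81570) = -298/8116215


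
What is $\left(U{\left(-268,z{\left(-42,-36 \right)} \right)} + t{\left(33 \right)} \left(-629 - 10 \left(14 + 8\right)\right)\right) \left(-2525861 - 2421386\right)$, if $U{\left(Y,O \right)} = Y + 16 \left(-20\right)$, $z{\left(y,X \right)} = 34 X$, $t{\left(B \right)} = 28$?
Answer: $120514936920$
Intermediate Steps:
$U{\left(Y,O \right)} = -320 + Y$ ($U{\left(Y,O \right)} = Y - 320 = -320 + Y$)
$\left(U{\left(-268,z{\left(-42,-36 \right)} \right)} + t{\left(33 \right)} \left(-629 - 10 \left(14 + 8\right)\right)\right) \left(-2525861 - 2421386\right) = \left(\left(-320 - 268\right) + 28 \left(-629 - 10 \left(14 + 8\right)\right)\right) \left(-2525861 - 2421386\right) = \left(-588 + 28 \left(-629 - 220\right)\right) \left(-4947247\right) = \left(-588 + 28 \left(-849\right)\right) \left(-4947247\right) = \left(-588 - 23772\right) \left(-4947247\right) = \left(-24360\right) \left(-4947247\right) = 120514936920$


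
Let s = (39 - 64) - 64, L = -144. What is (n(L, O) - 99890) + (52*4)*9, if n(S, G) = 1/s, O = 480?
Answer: -8723603/89 ≈ -98018.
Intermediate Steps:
s = -89 (s = -25 - 64 = -89)
n(S, G) = -1/89 (n(S, G) = 1/(-89) = -1/89)
(n(L, O) - 99890) + (52*4)*9 = (-1/89 - 99890) + (52*4)*9 = -8890211/89 + 208*9 = -8890211/89 + 1872 = -8723603/89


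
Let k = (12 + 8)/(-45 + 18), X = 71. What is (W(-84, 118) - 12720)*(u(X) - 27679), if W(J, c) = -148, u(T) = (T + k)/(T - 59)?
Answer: 28843940483/81 ≈ 3.5610e+8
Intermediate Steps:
k = -20/27 (k = 20/(-27) = 20*(-1/27) = -20/27 ≈ -0.74074)
u(T) = (-20/27 + T)/(-59 + T) (u(T) = (T - 20/27)/(T - 59) = (-20/27 + T)/(-59 + T))
(W(-84, 118) - 12720)*(u(X) - 27679) = (-148 - 12720)*((-20/27 + 71)/(-59 + 71) - 27679) = -12868*((1897/27)/12 - 27679) = -12868*((1/12)*(1897/27) - 27679) = -12868*(1897/324 - 27679) = -12868*(-8966099/324) = 28843940483/81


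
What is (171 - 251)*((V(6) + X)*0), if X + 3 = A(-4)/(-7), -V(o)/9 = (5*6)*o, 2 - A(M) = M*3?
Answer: 0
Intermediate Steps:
A(M) = 2 - 3*M (A(M) = 2 - M*3 = 2 - 3*M)
V(o) = -270*o (V(o) = -9*5*6*o = -270*o)
X = -5 (X = -3 + (2 - 3*(-4))/(-7) = -3 + (2 + 12)*(-⅐) = -3 + 14*(-⅐) = -3 - 2 = -5)
(171 - 251)*((V(6) + X)*0) = (171 - 251)*((-270*6 - 5)*0) = -80*(-1620 - 5)*0 = -(-130000)*0 = -80*0 = 0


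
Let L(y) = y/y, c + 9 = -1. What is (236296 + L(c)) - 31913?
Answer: 204384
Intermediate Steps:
c = -10 (c = -9 - 1 = -10)
L(y) = 1
(236296 + L(c)) - 31913 = (236296 + 1) - 31913 = 236297 - 31913 = 204384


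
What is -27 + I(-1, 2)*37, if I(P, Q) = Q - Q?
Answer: -27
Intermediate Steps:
I(P, Q) = 0
-27 + I(-1, 2)*37 = -27 + 0*37 = -27 + 0 = -27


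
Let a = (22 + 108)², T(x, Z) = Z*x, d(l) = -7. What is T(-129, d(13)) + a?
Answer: 17803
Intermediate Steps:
a = 16900 (a = 130² = 16900)
T(-129, d(13)) + a = -7*(-129) + 16900 = 903 + 16900 = 17803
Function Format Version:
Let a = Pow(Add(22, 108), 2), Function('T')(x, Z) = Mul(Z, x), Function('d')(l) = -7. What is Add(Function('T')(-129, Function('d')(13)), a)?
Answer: 17803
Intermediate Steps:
a = 16900 (a = Pow(130, 2) = 16900)
Add(Function('T')(-129, Function('d')(13)), a) = Add(Mul(-7, -129), 16900) = Add(903, 16900) = 17803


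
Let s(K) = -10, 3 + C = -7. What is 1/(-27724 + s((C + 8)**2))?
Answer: -1/27734 ≈ -3.6057e-5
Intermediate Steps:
C = -10 (C = -3 - 7 = -10)
1/(-27724 + s((C + 8)**2)) = 1/(-27724 - 10) = 1/(-27734) = -1/27734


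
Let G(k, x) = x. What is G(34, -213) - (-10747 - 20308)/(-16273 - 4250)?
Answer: -4402454/20523 ≈ -214.51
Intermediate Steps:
G(34, -213) - (-10747 - 20308)/(-16273 - 4250) = -213 - (-10747 - 20308)/(-16273 - 4250) = -213 - (-31055)/(-20523) = -213 - (-31055)*(-1)/20523 = -213 - 1*31055/20523 = -213 - 31055/20523 = -4402454/20523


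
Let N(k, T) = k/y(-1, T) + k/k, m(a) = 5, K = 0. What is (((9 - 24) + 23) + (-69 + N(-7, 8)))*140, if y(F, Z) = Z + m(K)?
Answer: -110180/13 ≈ -8475.4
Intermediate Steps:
y(F, Z) = 5 + Z (y(F, Z) = Z + 5 = 5 + Z)
N(k, T) = 1 + k/(5 + T) (N(k, T) = k/(5 + T) + k/k = k/(5 + T) + 1 = 1 + k/(5 + T))
(((9 - 24) + 23) + (-69 + N(-7, 8)))*140 = (((9 - 24) + 23) + (-69 + (5 + 8 - 7)/(5 + 8)))*140 = ((-15 + 23) + (-69 + 6/13))*140 = (8 + (-69 + (1/13)*6))*140 = (8 + (-69 + 6/13))*140 = (8 - 891/13)*140 = -787/13*140 = -110180/13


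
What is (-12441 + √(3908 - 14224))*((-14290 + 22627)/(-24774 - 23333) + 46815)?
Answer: -28018635718788/48107 + 4504241736*I*√2579/48107 ≈ -5.8242e+8 + 4.7549e+6*I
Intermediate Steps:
(-12441 + √(3908 - 14224))*((-14290 + 22627)/(-24774 - 23333) + 46815) = (-12441 + √(-10316))*(8337/(-48107) + 46815) = (-12441 + 2*I*√2579)*(8337*(-1/48107) + 46815) = (-12441 + 2*I*√2579)*(-8337/48107 + 46815) = (-12441 + 2*I*√2579)*(2252120868/48107) = -28018635718788/48107 + 4504241736*I*√2579/48107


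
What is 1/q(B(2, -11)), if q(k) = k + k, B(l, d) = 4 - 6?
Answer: -¼ ≈ -0.25000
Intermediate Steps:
B(l, d) = -2
q(k) = 2*k
1/q(B(2, -11)) = 1/(2*(-2)) = 1/(-4) = -¼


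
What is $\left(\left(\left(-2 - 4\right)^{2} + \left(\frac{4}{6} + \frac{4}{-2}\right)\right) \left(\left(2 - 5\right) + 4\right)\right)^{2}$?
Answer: $\frac{10816}{9} \approx 1201.8$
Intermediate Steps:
$\left(\left(\left(-2 - 4\right)^{2} + \left(\frac{4}{6} + \frac{4}{-2}\right)\right) \left(\left(2 - 5\right) + 4\right)\right)^{2} = \left(\left(\left(-6\right)^{2} + \left(4 \cdot \frac{1}{6} + 4 \left(- \frac{1}{2}\right)\right)\right) \left(-3 + 4\right)\right)^{2} = \left(\left(36 + \left(\frac{2}{3} - 2\right)\right) 1\right)^{2} = \left(\left(36 - \frac{4}{3}\right) 1\right)^{2} = \left(\frac{104}{3} \cdot 1\right)^{2} = \left(\frac{104}{3}\right)^{2} = \frac{10816}{9}$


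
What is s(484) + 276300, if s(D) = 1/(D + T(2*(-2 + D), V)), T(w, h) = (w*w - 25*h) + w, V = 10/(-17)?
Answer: 4371866717417/15822898 ≈ 2.7630e+5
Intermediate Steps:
V = -10/17 (V = 10*(-1/17) = -10/17 ≈ -0.58823)
T(w, h) = w + w**2 - 25*h (T(w, h) = (w**2 - 25*h) + w = w + w**2 - 25*h)
s(D) = 1/(182/17 + (-4 + 2*D)**2 + 3*D) (s(D) = 1/(D + (2*(-2 + D) + (2*(-2 + D))**2 - 25*(-10/17))) = 1/(D + ((-4 + 2*D) + (-4 + 2*D)**2 + 250/17)) = 1/(D + (182/17 + (-4 + 2*D)**2 + 2*D)) = 1/(182/17 + (-4 + 2*D)**2 + 3*D))
s(484) + 276300 = 17/(454 - 221*484 + 68*484**2) + 276300 = 17/(454 - 106964 + 68*234256) + 276300 = 17/(454 - 106964 + 15929408) + 276300 = 17/15822898 + 276300 = 4371866717417/15822898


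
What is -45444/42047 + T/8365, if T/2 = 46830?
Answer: 101656656/10049233 ≈ 10.116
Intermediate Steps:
T = 93660 (T = 2*46830 = 93660)
-45444/42047 + T/8365 = -45444/42047 + 93660/8365 = -45444*1/42047 + 93660*(1/8365) = -45444/42047 + 2676/239 = 101656656/10049233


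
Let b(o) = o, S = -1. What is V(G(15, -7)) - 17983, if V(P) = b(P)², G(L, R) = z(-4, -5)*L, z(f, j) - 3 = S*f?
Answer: -6958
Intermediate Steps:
z(f, j) = 3 - f
G(L, R) = 7*L (G(L, R) = (3 - 1*(-4))*L = (3 + 4)*L = 7*L)
V(P) = P²
V(G(15, -7)) - 17983 = (7*15)² - 17983 = 105² - 17983 = 11025 - 17983 = -6958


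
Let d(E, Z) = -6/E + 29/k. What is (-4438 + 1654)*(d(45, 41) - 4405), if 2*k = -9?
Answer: 184227488/15 ≈ 1.2282e+7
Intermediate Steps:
k = -9/2 (k = (½)*(-9) = -9/2 ≈ -4.5000)
d(E, Z) = -58/9 - 6/E (d(E, Z) = -6/E + 29/(-9/2) = -6/E + 29*(-2/9) = -6/E - 58/9 = -58/9 - 6/E)
(-4438 + 1654)*(d(45, 41) - 4405) = (-4438 + 1654)*((-58/9 - 6/45) - 4405) = -2784*((-58/9 - 6*1/45) - 4405) = -2784*((-58/9 - 2/15) - 4405) = -2784*(-296/45 - 4405) = -2784*(-198521/45) = 184227488/15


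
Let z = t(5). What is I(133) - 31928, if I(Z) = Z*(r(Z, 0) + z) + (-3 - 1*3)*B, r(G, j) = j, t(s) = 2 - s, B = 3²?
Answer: -32381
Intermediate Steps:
B = 9
z = -3 (z = 2 - 1*5 = 2 - 5 = -3)
I(Z) = -54 - 3*Z (I(Z) = Z*(0 - 3) + (-3 - 1*3)*9 = Z*(-3) + (-3 - 3)*9 = -3*Z - 6*9 = -3*Z - 54 = -54 - 3*Z)
I(133) - 31928 = (-54 - 3*133) - 31928 = (-54 - 399) - 31928 = -453 - 31928 = -32381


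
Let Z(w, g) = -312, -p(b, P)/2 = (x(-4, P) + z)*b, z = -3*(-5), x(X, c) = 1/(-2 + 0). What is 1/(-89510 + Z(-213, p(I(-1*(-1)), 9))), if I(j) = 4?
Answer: -1/89822 ≈ -1.1133e-5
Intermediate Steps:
x(X, c) = -½ (x(X, c) = 1/(-2) = -½)
z = 15
p(b, P) = -29*b (p(b, P) = -2*(-½ + 15)*b = -29*b)
1/(-89510 + Z(-213, p(I(-1*(-1)), 9))) = 1/(-89510 - 312) = 1/(-89822) = -1/89822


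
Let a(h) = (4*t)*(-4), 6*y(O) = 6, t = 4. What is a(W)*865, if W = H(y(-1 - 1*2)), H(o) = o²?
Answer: -55360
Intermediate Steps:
y(O) = 1 (y(O) = (⅙)*6 = 1)
W = 1 (W = 1² = 1)
a(h) = -64 (a(h) = (4*4)*(-4) = 16*(-4) = -64)
a(W)*865 = -64*865 = -55360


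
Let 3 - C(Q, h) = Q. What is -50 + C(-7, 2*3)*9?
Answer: 40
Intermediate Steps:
C(Q, h) = 3 - Q
-50 + C(-7, 2*3)*9 = -50 + (3 - 1*(-7))*9 = -50 + (3 + 7)*9 = -50 + 10*9 = -50 + 90 = 40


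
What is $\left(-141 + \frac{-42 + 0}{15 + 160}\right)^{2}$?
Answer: $\frac{12467961}{625} \approx 19949.0$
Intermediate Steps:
$\left(-141 + \frac{-42 + 0}{15 + 160}\right)^{2} = \left(-141 - \frac{42}{175}\right)^{2} = \left(-141 - \frac{6}{25}\right)^{2} = \left(- \frac{3531}{25}\right)^{2} = \frac{12467961}{625}$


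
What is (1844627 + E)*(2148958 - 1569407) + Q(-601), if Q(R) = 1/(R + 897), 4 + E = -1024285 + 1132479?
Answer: 335000085369433/296 ≈ 1.1318e+12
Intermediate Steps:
E = 108190 (E = -4 + (-1024285 + 1132479) = -4 + 108194 = 108190)
Q(R) = 1/(897 + R)
(1844627 + E)*(2148958 - 1569407) + Q(-601) = (1844627 + 108190)*(2148958 - 1569407) + 1/(897 - 601) = 1952817*579551 + 1/296 = 1131757045167 + 1/296 = 335000085369433/296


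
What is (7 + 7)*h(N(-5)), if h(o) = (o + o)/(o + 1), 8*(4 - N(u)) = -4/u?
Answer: 156/7 ≈ 22.286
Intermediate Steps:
N(u) = 4 + 1/(2*u) (N(u) = 4 - (-1)/(2*u) = 4 + 1/(2*u))
h(o) = 2*o/(1 + o) (h(o) = (2*o)/(1 + o) = 2*o/(1 + o))
(7 + 7)*h(N(-5)) = (7 + 7)*(2*(4 + (½)/(-5))/(1 + (4 + (½)/(-5)))) = 14*(2*(4 + (½)*(-⅕))/(1 + (4 + (½)*(-⅕)))) = 14*(2*(4 - ⅒)/(1 + (4 - ⅒))) = 14*(2*(39/10)/(1 + 39/10)) = 14*(2*(39/10)/(49/10)) = 14*(2*(39/10)*(10/49)) = 14*(78/49) = 156/7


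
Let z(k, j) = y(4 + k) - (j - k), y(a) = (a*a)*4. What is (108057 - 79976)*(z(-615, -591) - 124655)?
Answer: 38431797005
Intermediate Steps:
y(a) = 4*a**2 (y(a) = a**2*4 = 4*a**2)
z(k, j) = k - j + 4*(4 + k)**2 (z(k, j) = 4*(4 + k)**2 - (j - k) = 4*(4 + k)**2 + (k - j) = k - j + 4*(4 + k)**2)
(108057 - 79976)*(z(-615, -591) - 124655) = (108057 - 79976)*((-615 - 1*(-591) + 4*(4 - 615)**2) - 124655) = 28081*((-615 + 591 + 4*(-611)**2) - 124655) = 28081*((-615 + 591 + 4*373321) - 124655) = 28081*((-615 + 591 + 1493284) - 124655) = 28081*(1493260 - 124655) = 28081*1368605 = 38431797005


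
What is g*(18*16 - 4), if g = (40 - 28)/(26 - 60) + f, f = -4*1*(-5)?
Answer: 94856/17 ≈ 5579.8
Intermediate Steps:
f = 20 (f = -4*(-5) = 20)
g = 334/17 (g = (40 - 28)/(26 - 60) + 20 = 12/(-34) + 20 = 12*(-1/34) + 20 = -6/17 + 20 = 334/17 ≈ 19.647)
g*(18*16 - 4) = 334*(18*16 - 4)/17 = 334*(288 - 4)/17 = (334/17)*284 = 94856/17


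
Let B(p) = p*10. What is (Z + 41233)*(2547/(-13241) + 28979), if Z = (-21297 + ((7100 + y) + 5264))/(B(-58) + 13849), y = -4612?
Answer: 69976532623817248/58564943 ≈ 1.1949e+9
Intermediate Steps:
B(p) = 10*p
Z = -4515/4423 (Z = (-21297 + ((7100 - 4612) + 5264))/(10*(-58) + 13849) = (-21297 + (2488 + 5264))/(-580 + 13849) = (-21297 + 7752)/13269 = -13545*1/13269 = -4515/4423 ≈ -1.0208)
(Z + 41233)*(2547/(-13241) + 28979) = (-4515/4423 + 41233)*(2547/(-13241) + 28979) = 182369044*(2547*(-1/13241) + 28979)/4423 = 182369044*(-2547/13241 + 28979)/4423 = (182369044/4423)*(383708392/13241) = 69976532623817248/58564943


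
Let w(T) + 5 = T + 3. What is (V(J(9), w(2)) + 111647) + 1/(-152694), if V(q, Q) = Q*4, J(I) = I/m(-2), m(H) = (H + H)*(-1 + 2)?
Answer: 17047827017/152694 ≈ 1.1165e+5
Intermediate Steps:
m(H) = 2*H (m(H) = (2*H)*1 = 2*H)
w(T) = -2 + T (w(T) = -5 + (T + 3) = -5 + (3 + T) = -2 + T)
J(I) = -I/4 (J(I) = I/((2*(-2))) = I/(-4) = I*(-1/4) = -I/4)
V(q, Q) = 4*Q
(V(J(9), w(2)) + 111647) + 1/(-152694) = (4*(-2 + 2) + 111647) + 1/(-152694) = (4*0 + 111647) - 1/152694 = (0 + 111647) - 1/152694 = 111647 - 1/152694 = 17047827017/152694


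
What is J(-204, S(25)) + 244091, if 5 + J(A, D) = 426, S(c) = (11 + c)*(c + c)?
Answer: 244512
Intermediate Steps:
S(c) = 2*c*(11 + c) (S(c) = (11 + c)*(2*c) = 2*c*(11 + c))
J(A, D) = 421 (J(A, D) = -5 + 426 = 421)
J(-204, S(25)) + 244091 = 421 + 244091 = 244512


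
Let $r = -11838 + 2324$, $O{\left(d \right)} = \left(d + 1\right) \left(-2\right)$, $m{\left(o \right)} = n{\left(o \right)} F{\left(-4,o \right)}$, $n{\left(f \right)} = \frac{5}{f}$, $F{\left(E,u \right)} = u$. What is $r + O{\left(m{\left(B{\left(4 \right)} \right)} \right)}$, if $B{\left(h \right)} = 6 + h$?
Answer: $-9526$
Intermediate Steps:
$m{\left(o \right)} = 5$ ($m{\left(o \right)} = \frac{5}{o} o = 5$)
$O{\left(d \right)} = -2 - 2 d$ ($O{\left(d \right)} = \left(1 + d\right) \left(-2\right) = -2 - 2 d$)
$r = -9514$
$r + O{\left(m{\left(B{\left(4 \right)} \right)} \right)} = -9514 - 12 = -9526$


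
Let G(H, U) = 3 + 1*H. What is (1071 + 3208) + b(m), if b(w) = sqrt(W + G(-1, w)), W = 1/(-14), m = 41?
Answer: 4279 + 3*sqrt(42)/14 ≈ 4280.4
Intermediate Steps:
G(H, U) = 3 + H
W = -1/14 ≈ -0.071429
b(w) = 3*sqrt(42)/14 (b(w) = sqrt(-1/14 + (3 - 1)) = sqrt(-1/14 + 2) = sqrt(27/14) = 3*sqrt(42)/14)
(1071 + 3208) + b(m) = (1071 + 3208) + 3*sqrt(42)/14 = 4279 + 3*sqrt(42)/14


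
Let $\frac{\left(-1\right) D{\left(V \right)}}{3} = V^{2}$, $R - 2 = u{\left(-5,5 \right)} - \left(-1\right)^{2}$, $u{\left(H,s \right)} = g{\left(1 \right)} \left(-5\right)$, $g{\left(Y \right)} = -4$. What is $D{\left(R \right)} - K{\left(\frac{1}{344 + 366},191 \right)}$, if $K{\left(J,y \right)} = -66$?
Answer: $-1257$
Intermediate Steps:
$u{\left(H,s \right)} = 20$ ($u{\left(H,s \right)} = \left(-4\right) \left(-5\right) = 20$)
$R = 21$ ($R = 2 + \left(20 - \left(-1\right)^{2}\right) = 2 + \left(20 - 1\right) = 2 + 19 = 21$)
$D{\left(V \right)} = - 3 V^{2}$
$D{\left(R \right)} - K{\left(\frac{1}{344 + 366},191 \right)} = - 3 \cdot 21^{2} - -66 = \left(-3\right) 441 + 66 = -1323 + 66 = -1257$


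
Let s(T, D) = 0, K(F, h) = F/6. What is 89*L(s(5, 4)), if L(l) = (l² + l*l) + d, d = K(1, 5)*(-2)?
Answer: -89/3 ≈ -29.667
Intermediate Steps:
K(F, h) = F/6 (K(F, h) = F*(⅙) = F/6)
d = -⅓ (d = ((⅙)*1)*(-2) = (⅙)*(-2) = -⅓ ≈ -0.33333)
L(l) = -⅓ + 2*l² (L(l) = (l² + l*l) - ⅓ = (l² + l²) - ⅓ = 2*l² - ⅓ = -⅓ + 2*l²)
89*L(s(5, 4)) = 89*(-⅓ + 2*0²) = 89*(-⅓ + 2*0) = 89*(-⅓ + 0) = 89*(-⅓) = -89/3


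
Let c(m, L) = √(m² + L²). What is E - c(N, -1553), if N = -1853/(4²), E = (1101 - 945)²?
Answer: 24336 - √620856713/16 ≈ 22779.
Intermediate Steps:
E = 24336 (E = 156² = 24336)
N = -1853/16 ≈ -115.81
c(m, L) = √(L² + m²)
E - c(N, -1553) = 24336 - √((-1553)² + (-1853/16)²) = 24336 - √(2411809 + 3433609/256) = 24336 - √(620856713/256) = 24336 - √620856713/16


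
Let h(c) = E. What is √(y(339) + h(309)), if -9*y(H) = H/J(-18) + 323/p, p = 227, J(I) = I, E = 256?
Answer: √4306318482/4086 ≈ 16.060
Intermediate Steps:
h(c) = 256
y(H) = -323/2043 + H/162 (y(H) = -(H/(-18) + 323/227)/9 = -(H*(-1/18) + 323*(1/227))/9 = -(-H/18 + 323/227)/9 = -(323/227 - H/18)/9 = -323/2043 + H/162)
√(y(339) + h(309)) = √((-323/2043 + (1/162)*339) + 256) = √((-323/2043 + 113/54) + 256) = √(23713/12258 + 256) = √(3161761/12258) = √4306318482/4086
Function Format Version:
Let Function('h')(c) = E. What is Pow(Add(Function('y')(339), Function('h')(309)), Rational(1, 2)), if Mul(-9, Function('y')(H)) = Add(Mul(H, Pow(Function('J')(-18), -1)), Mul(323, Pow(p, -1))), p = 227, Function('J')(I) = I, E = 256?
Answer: Mul(Rational(1, 4086), Pow(4306318482, Rational(1, 2))) ≈ 16.060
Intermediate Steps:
Function('h')(c) = 256
Function('y')(H) = Add(Rational(-323, 2043), Mul(Rational(1, 162), H)) (Function('y')(H) = Mul(Rational(-1, 9), Add(Mul(H, Pow(-18, -1)), Mul(323, Pow(227, -1)))) = Mul(Rational(-1, 9), Add(Mul(H, Rational(-1, 18)), Mul(323, Rational(1, 227)))) = Mul(Rational(-1, 9), Add(Mul(Rational(-1, 18), H), Rational(323, 227))) = Mul(Rational(-1, 9), Add(Rational(323, 227), Mul(Rational(-1, 18), H))) = Add(Rational(-323, 2043), Mul(Rational(1, 162), H)))
Pow(Add(Function('y')(339), Function('h')(309)), Rational(1, 2)) = Pow(Add(Add(Rational(-323, 2043), Mul(Rational(1, 162), 339)), 256), Rational(1, 2)) = Pow(Add(Add(Rational(-323, 2043), Rational(113, 54)), 256), Rational(1, 2)) = Pow(Add(Rational(23713, 12258), 256), Rational(1, 2)) = Pow(Rational(3161761, 12258), Rational(1, 2)) = Mul(Rational(1, 4086), Pow(4306318482, Rational(1, 2)))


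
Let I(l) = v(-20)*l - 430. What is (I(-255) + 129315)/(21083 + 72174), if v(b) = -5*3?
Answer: 132710/93257 ≈ 1.4231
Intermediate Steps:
v(b) = -15
I(l) = -430 - 15*l (I(l) = -15*l - 430 = -430 - 15*l)
(I(-255) + 129315)/(21083 + 72174) = ((-430 - 15*(-255)) + 129315)/(21083 + 72174) = ((-430 + 3825) + 129315)/93257 = (3395 + 129315)*(1/93257) = 132710*(1/93257) = 132710/93257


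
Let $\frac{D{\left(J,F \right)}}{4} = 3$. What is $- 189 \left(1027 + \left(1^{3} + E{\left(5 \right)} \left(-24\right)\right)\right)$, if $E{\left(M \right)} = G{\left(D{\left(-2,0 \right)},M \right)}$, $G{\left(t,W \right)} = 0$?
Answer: $-194292$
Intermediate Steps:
$D{\left(J,F \right)} = 12$ ($D{\left(J,F \right)} = 4 \cdot 3 = 12$)
$E{\left(M \right)} = 0$
$- 189 \left(1027 + \left(1^{3} + E{\left(5 \right)} \left(-24\right)\right)\right) = - 189 \left(1027 + \left(1^{3} + 0 \left(-24\right)\right)\right) = - 189 \left(1027 + \left(1 + 0\right)\right) = - 189 \left(1027 + 1\right) = \left(-189\right) 1028 = -194292$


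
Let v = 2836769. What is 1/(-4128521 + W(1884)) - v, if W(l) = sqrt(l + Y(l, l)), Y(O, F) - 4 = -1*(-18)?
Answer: -48351835854002804936/17044685645535 - sqrt(1906)/17044685645535 ≈ -2.8368e+6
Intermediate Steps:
Y(O, F) = 22 (Y(O, F) = 4 - 1*(-18) = 4 + 18 = 22)
W(l) = sqrt(22 + l) (W(l) = sqrt(l + 22) = sqrt(22 + l))
1/(-4128521 + W(1884)) - v = 1/(-4128521 + sqrt(22 + 1884)) - 1*2836769 = 1/(-4128521 + sqrt(1906)) - 2836769 = -2836769 + 1/(-4128521 + sqrt(1906))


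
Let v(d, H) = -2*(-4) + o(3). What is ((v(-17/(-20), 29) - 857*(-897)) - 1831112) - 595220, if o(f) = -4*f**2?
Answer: -1657631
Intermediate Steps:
v(d, H) = -28 (v(d, H) = -2*(-4) - 4*3**2 = 8 - 4*9 = 8 - 36 = -28)
((v(-17/(-20), 29) - 857*(-897)) - 1831112) - 595220 = ((-28 - 857*(-897)) - 1831112) - 595220 = ((-28 + 768729) - 1831112) - 595220 = (768701 - 1831112) - 595220 = -1062411 - 595220 = -1657631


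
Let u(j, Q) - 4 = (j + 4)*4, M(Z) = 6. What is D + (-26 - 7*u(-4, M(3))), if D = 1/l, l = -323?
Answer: -17443/323 ≈ -54.003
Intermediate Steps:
D = -1/323 (D = 1/(-323) = -1/323 ≈ -0.0030960)
u(j, Q) = 20 + 4*j (u(j, Q) = 4 + (j + 4)*4 = 4 + (4 + j)*4 = 4 + (16 + 4*j) = 20 + 4*j)
D + (-26 - 7*u(-4, M(3))) = -1/323 + (-26 - 7*(20 + 4*(-4))) = -1/323 + (-26 - 7*(20 - 16)) = -1/323 + (-26 - 7*4) = -1/323 + (-26 - 28) = -1/323 - 54 = -17443/323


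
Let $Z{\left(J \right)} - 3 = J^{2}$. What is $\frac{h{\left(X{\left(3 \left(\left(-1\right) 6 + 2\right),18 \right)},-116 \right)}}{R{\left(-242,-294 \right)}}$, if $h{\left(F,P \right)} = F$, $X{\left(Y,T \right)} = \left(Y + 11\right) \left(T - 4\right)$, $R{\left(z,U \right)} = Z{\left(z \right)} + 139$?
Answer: $- \frac{7}{29353} \approx -0.00023848$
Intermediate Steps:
$Z{\left(J \right)} = 3 + J^{2}$
$R{\left(z,U \right)} = 142 + z^{2}$ ($R{\left(z,U \right)} = \left(3 + z^{2}\right) + 139 = 142 + z^{2}$)
$X{\left(Y,T \right)} = \left(-4 + T\right) \left(11 + Y\right)$ ($X{\left(Y,T \right)} = \left(11 + Y\right) \left(-4 + T\right) = \left(-4 + T\right) \left(11 + Y\right)$)
$\frac{h{\left(X{\left(3 \left(\left(-1\right) 6 + 2\right),18 \right)},-116 \right)}}{R{\left(-242,-294 \right)}} = \frac{-44 - 4 \cdot 3 \left(\left(-1\right) 6 + 2\right) + 11 \cdot 18 + 18 \cdot 3 \left(\left(-1\right) 6 + 2\right)}{142 + \left(-242\right)^{2}} = \frac{-44 - 4 \cdot 3 \left(-6 + 2\right) + 198 + 18 \cdot 3 \left(-6 + 2\right)}{142 + 58564} = \frac{-44 - 4 \cdot 3 \left(-4\right) + 198 + 18 \cdot 3 \left(-4\right)}{58706} = \left(-44 - -48 + 198 + 18 \left(-12\right)\right) \frac{1}{58706} = \left(-44 + 48 + 198 - 216\right) \frac{1}{58706} = \left(-14\right) \frac{1}{58706} = - \frac{7}{29353}$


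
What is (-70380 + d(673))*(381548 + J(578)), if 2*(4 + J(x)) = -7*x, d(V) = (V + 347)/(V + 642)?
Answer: -7024833516456/263 ≈ -2.6710e+10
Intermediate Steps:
d(V) = (347 + V)/(642 + V)
J(x) = -4 - 7*x/2 (J(x) = -4 + (-7*x)/2 = -4 - 7*x/2)
(-70380 + d(673))*(381548 + J(578)) = (-70380 + (347 + 673)/(642 + 673))*(381548 + (-4 - 7/2*578)) = (-70380 + 1020/1315)*(381548 + (-4 - 2023)) = (-70380 + (1/1315)*1020)*(381548 - 2027) = (-70380 + 204/263)*379521 = -18509736/263*379521 = -7024833516456/263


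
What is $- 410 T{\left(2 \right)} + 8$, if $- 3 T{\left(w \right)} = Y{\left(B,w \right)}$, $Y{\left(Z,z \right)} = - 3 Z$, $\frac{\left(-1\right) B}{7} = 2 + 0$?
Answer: $5748$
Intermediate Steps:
$B = -14$ ($B = - 7 \left(2 + 0\right) = \left(-7\right) 2 = -14$)
$T{\left(w \right)} = -14$ ($T{\left(w \right)} = - \frac{\left(-3\right) \left(-14\right)}{3} = \left(- \frac{1}{3}\right) 42 = -14$)
$- 410 T{\left(2 \right)} + 8 = \left(-410\right) \left(-14\right) + 8 = 5740 + 8 = 5748$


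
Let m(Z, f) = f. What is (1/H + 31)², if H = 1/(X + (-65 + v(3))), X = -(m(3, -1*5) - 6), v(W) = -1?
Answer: 576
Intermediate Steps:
X = 11 (X = -(-1*5 - 6) = -(-5 - 6) = -1*(-11) = 11)
H = -1/55 (H = 1/(11 + (-65 - 1)) = 1/(11 - 66) = 1/(-55) = -1/55 ≈ -0.018182)
(1/H + 31)² = (1/(-1/55) + 31)² = (-55 + 31)² = (-24)² = 576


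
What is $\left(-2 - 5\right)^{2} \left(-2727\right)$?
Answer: $-133623$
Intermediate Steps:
$\left(-2 - 5\right)^{2} \left(-2727\right) = \left(-7\right)^{2} \left(-2727\right) = 49 \left(-2727\right) = -133623$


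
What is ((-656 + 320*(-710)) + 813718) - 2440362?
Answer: -1854500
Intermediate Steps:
((-656 + 320*(-710)) + 813718) - 2440362 = ((-656 - 227200) + 813718) - 2440362 = (-227856 + 813718) - 2440362 = 585862 - 2440362 = -1854500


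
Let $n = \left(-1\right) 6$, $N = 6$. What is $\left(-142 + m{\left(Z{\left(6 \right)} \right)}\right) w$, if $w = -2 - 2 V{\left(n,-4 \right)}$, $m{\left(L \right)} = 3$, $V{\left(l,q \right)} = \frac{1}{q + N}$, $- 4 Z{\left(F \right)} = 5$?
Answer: $417$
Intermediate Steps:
$Z{\left(F \right)} = - \frac{5}{4}$ ($Z{\left(F \right)} = \left(- \frac{1}{4}\right) 5 = - \frac{5}{4}$)
$n = -6$
$V{\left(l,q \right)} = \frac{1}{6 + q}$ ($V{\left(l,q \right)} = \frac{1}{q + 6} = \frac{1}{6 + q}$)
$w = -3$ ($w = -2 - \frac{2}{6 - 4} = -2 - \frac{2}{2} = -2 - 1 = -3$)
$\left(-142 + m{\left(Z{\left(6 \right)} \right)}\right) w = \left(-142 + 3\right) \left(-3\right) = \left(-139\right) \left(-3\right) = 417$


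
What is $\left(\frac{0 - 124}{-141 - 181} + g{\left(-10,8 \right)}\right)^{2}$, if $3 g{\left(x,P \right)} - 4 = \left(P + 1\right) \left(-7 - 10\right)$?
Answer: $\frac{566582809}{233289} \approx 2428.7$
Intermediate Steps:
$g{\left(x,P \right)} = - \frac{13}{3} - \frac{17 P}{3}$ ($g{\left(x,P \right)} = \frac{4}{3} + \frac{\left(P + 1\right) \left(-7 - 10\right)}{3} = \frac{4}{3} + \frac{\left(1 + P\right) \left(-17\right)}{3} = \frac{4}{3} + \frac{-17 - 17 P}{3} = \frac{4}{3} - \left(\frac{17}{3} + \frac{17 P}{3}\right) = - \frac{13}{3} - \frac{17 P}{3}$)
$\left(\frac{0 - 124}{-141 - 181} + g{\left(-10,8 \right)}\right)^{2} = \left(\frac{0 - 124}{-141 - 181} - \frac{149}{3}\right)^{2} = \left(- \frac{124}{-322} - \frac{149}{3}\right)^{2} = \left(\left(-124\right) \left(- \frac{1}{322}\right) - \frac{149}{3}\right)^{2} = \left(\frac{62}{161} - \frac{149}{3}\right)^{2} = \left(- \frac{23803}{483}\right)^{2} = \frac{566582809}{233289}$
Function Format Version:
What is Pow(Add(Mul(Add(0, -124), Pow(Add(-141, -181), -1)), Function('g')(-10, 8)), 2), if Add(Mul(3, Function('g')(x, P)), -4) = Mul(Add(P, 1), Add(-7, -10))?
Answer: Rational(566582809, 233289) ≈ 2428.7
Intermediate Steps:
Function('g')(x, P) = Add(Rational(-13, 3), Mul(Rational(-17, 3), P)) (Function('g')(x, P) = Add(Rational(4, 3), Mul(Rational(1, 3), Mul(Add(P, 1), Add(-7, -10)))) = Add(Rational(4, 3), Mul(Rational(1, 3), Mul(Add(1, P), -17))) = Add(Rational(4, 3), Mul(Rational(1, 3), Add(-17, Mul(-17, P)))) = Add(Rational(4, 3), Add(Rational(-17, 3), Mul(Rational(-17, 3), P))) = Add(Rational(-13, 3), Mul(Rational(-17, 3), P)))
Pow(Add(Mul(Add(0, -124), Pow(Add(-141, -181), -1)), Function('g')(-10, 8)), 2) = Pow(Add(Mul(Add(0, -124), Pow(Add(-141, -181), -1)), Add(Rational(-13, 3), Mul(Rational(-17, 3), 8))), 2) = Pow(Add(Mul(-124, Pow(-322, -1)), Add(Rational(-13, 3), Rational(-136, 3))), 2) = Pow(Add(Mul(-124, Rational(-1, 322)), Rational(-149, 3)), 2) = Pow(Add(Rational(62, 161), Rational(-149, 3)), 2) = Pow(Rational(-23803, 483), 2) = Rational(566582809, 233289)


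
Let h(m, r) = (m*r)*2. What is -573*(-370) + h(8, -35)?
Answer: 211450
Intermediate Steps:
h(m, r) = 2*m*r
-573*(-370) + h(8, -35) = -573*(-370) + 2*8*(-35) = 212010 - 560 = 211450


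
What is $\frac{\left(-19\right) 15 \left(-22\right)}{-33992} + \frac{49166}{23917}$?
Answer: $\frac{760645541}{406493332} \approx 1.8712$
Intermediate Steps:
$\frac{\left(-19\right) 15 \left(-22\right)}{-33992} + \frac{49166}{23917} = \left(-285\right) \left(-22\right) \left(- \frac{1}{33992}\right) + 49166 \cdot \frac{1}{23917} = 6270 \left(- \frac{1}{33992}\right) + \frac{49166}{23917} = - \frac{3135}{16996} + \frac{49166}{23917} = \frac{760645541}{406493332}$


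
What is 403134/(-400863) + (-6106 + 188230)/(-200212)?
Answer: -12809919785/6688131913 ≈ -1.9153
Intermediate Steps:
403134/(-400863) + (-6106 + 188230)/(-200212) = 403134*(-1/400863) + 182124*(-1/200212) = -134378/133621 - 45531/50053 = -12809919785/6688131913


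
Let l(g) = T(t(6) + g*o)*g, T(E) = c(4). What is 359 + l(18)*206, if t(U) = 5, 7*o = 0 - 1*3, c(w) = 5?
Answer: 18899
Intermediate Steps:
o = -3/7 (o = (0 - 1*3)/7 = (0 - 3)/7 = (⅐)*(-3) = -3/7 ≈ -0.42857)
T(E) = 5
l(g) = 5*g
359 + l(18)*206 = 359 + (5*18)*206 = 359 + 90*206 = 359 + 18540 = 18899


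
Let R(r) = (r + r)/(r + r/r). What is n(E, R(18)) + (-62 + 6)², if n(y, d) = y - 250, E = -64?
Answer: 2822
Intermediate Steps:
R(r) = 2*r/(1 + r) (R(r) = (2*r)/(r + 1) = (2*r)/(1 + r) = 2*r/(1 + r))
n(y, d) = -250 + y
n(E, R(18)) + (-62 + 6)² = (-250 - 64) + (-62 + 6)² = -314 + (-56)² = -314 + 3136 = 2822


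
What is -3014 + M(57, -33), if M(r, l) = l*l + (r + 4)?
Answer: -1864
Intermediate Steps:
M(r, l) = 4 + r + l² (M(r, l) = l² + (4 + r) = 4 + r + l²)
-3014 + M(57, -33) = -3014 + (4 + 57 + (-33)²) = -3014 + (4 + 57 + 1089) = -3014 + 1150 = -1864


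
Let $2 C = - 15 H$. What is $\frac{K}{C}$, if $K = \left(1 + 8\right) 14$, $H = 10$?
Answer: $- \frac{42}{25} \approx -1.68$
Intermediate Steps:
$K = 126$ ($K = 9 \cdot 14 = 126$)
$C = -75$ ($C = \frac{\left(-15\right) 10}{2} = \frac{1}{2} \left(-150\right) = -75$)
$\frac{K}{C} = \frac{126}{-75} = 126 \left(- \frac{1}{75}\right) = - \frac{42}{25}$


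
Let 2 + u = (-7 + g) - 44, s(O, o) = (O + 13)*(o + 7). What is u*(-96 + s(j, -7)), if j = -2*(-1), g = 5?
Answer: 4608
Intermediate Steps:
j = 2
s(O, o) = (7 + o)*(13 + O) (s(O, o) = (13 + O)*(7 + o) = (7 + o)*(13 + O))
u = -48 (u = -2 + ((-7 + 5) - 44) = -2 + (-2 - 44) = -2 - 46 = -48)
u*(-96 + s(j, -7)) = -48*(-96 + (91 + 7*2 + 13*(-7) + 2*(-7))) = -48*(-96 + (91 + 14 - 91 - 14)) = -48*(-96 + 0) = -48*(-96) = 4608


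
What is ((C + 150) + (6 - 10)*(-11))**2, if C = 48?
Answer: 58564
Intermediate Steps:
((C + 150) + (6 - 10)*(-11))**2 = ((48 + 150) + (6 - 10)*(-11))**2 = (198 - 4*(-11))**2 = (198 + 44)**2 = 242**2 = 58564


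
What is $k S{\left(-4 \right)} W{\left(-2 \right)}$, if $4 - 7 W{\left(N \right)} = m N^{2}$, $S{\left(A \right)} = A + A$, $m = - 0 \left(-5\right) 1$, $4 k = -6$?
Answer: $\frac{48}{7} \approx 6.8571$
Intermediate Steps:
$k = - \frac{3}{2}$ ($k = \frac{1}{4} \left(-6\right) = - \frac{3}{2} \approx -1.5$)
$m = 0$ ($m = - 0 \cdot 1 = \left(-1\right) 0 = 0$)
$S{\left(A \right)} = 2 A$
$W{\left(N \right)} = \frac{4}{7}$ ($W{\left(N \right)} = \frac{4}{7} - \frac{0 N^{2}}{7} = \frac{4}{7} - 0 = \frac{4}{7} + 0 = \frac{4}{7}$)
$k S{\left(-4 \right)} W{\left(-2 \right)} = - \frac{3 \cdot 2 \left(-4\right)}{2} \cdot \frac{4}{7} = \left(- \frac{3}{2}\right) \left(-8\right) \frac{4}{7} = 12 \cdot \frac{4}{7} = \frac{48}{7}$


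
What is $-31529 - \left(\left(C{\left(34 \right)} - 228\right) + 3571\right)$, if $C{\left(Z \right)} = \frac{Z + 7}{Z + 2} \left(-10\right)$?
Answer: $- \frac{627491}{18} \approx -34861.0$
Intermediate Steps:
$C{\left(Z \right)} = - \frac{10 \left(7 + Z\right)}{2 + Z}$ ($C{\left(Z \right)} = \frac{7 + Z}{2 + Z} \left(-10\right) = - \frac{10 \left(7 + Z\right)}{2 + Z}$)
$-31529 - \left(\left(C{\left(34 \right)} - 228\right) + 3571\right) = -31529 - \left(\left(\frac{10 \left(-7 - 34\right)}{2 + 34} - 228\right) + 3571\right) = -31529 - \left(\left(\frac{10 \left(-7 - 34\right)}{36} - 228\right) + 3571\right) = -31529 - \left(\left(10 \cdot \frac{1}{36} \left(-41\right) - 228\right) + 3571\right) = -31529 - \left(\left(- \frac{205}{18} - 228\right) + 3571\right) = -31529 - \left(- \frac{4309}{18} + 3571\right) = -31529 - \frac{59969}{18} = - \frac{627491}{18}$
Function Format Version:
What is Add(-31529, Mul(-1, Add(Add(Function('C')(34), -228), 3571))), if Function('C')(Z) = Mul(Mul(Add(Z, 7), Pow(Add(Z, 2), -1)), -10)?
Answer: Rational(-627491, 18) ≈ -34861.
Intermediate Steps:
Function('C')(Z) = Mul(-10, Pow(Add(2, Z), -1), Add(7, Z)) (Function('C')(Z) = Mul(Mul(Add(7, Z), Pow(Add(2, Z), -1)), -10) = Mul(Mul(Pow(Add(2, Z), -1), Add(7, Z)), -10) = Mul(-10, Pow(Add(2, Z), -1), Add(7, Z)))
Add(-31529, Mul(-1, Add(Add(Function('C')(34), -228), 3571))) = Add(-31529, Mul(-1, Add(Add(Mul(10, Pow(Add(2, 34), -1), Add(-7, Mul(-1, 34))), -228), 3571))) = Add(-31529, Mul(-1, Add(Add(Mul(10, Pow(36, -1), Add(-7, -34)), -228), 3571))) = Add(-31529, Mul(-1, Add(Add(Mul(10, Rational(1, 36), -41), -228), 3571))) = Add(-31529, Mul(-1, Add(Add(Rational(-205, 18), -228), 3571))) = Add(-31529, Mul(-1, Add(Rational(-4309, 18), 3571))) = Add(-31529, Mul(-1, Rational(59969, 18))) = Add(-31529, Rational(-59969, 18)) = Rational(-627491, 18)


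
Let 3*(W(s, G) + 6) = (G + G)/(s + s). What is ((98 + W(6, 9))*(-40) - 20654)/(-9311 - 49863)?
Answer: 12177/29587 ≈ 0.41157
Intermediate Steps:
W(s, G) = -6 + G/(3*s) (W(s, G) = -6 + ((G + G)/(s + s))/3 = -6 + ((2*G)/((2*s)))/3 = -6 + ((2*G)*(1/(2*s)))/3 = -6 + (G/s)/3 = -6 + G/(3*s))
((98 + W(6, 9))*(-40) - 20654)/(-9311 - 49863) = ((98 + (-6 + (⅓)*9/6))*(-40) - 20654)/(-9311 - 49863) = ((98 + (-6 + (⅓)*9*(⅙)))*(-40) - 20654)/(-59174) = ((98 + (-6 + ½))*(-40) - 20654)*(-1/59174) = ((98 - 11/2)*(-40) - 20654)*(-1/59174) = ((185/2)*(-40) - 20654)*(-1/59174) = (-3700 - 20654)*(-1/59174) = -24354*(-1/59174) = 12177/29587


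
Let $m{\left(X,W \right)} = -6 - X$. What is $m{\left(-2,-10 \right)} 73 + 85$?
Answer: $-207$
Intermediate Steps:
$m{\left(-2,-10 \right)} 73 + 85 = \left(-6 - -2\right) 73 + 85 = \left(-6 + 2\right) 73 + 85 = \left(-4\right) 73 + 85 = -292 + 85 = -207$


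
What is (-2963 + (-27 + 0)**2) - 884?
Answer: -3118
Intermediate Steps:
(-2963 + (-27 + 0)**2) - 884 = (-2963 + (-27)**2) - 884 = (-2963 + 729) - 884 = -2234 - 884 = -3118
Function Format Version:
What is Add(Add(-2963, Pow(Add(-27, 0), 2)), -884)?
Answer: -3118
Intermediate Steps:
Add(Add(-2963, Pow(Add(-27, 0), 2)), -884) = Add(Add(-2963, Pow(-27, 2)), -884) = Add(Add(-2963, 729), -884) = Add(-2234, -884) = -3118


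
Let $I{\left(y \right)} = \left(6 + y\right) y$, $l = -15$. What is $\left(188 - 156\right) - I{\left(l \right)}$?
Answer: $-103$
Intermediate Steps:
$I{\left(y \right)} = y \left(6 + y\right)$
$\left(188 - 156\right) - I{\left(l \right)} = \left(188 - 156\right) - - 15 \left(6 - 15\right) = 32 - \left(-15\right) \left(-9\right) = 32 - 135 = -103$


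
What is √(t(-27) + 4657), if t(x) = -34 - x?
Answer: 5*√186 ≈ 68.191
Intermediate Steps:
√(t(-27) + 4657) = √((-34 - 1*(-27)) + 4657) = √((-34 + 27) + 4657) = √(-7 + 4657) = √4650 = 5*√186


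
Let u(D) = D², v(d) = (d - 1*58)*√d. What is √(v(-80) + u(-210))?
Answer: 2*√(11025 - 138*I*√5) ≈ 210.02 - 2.9385*I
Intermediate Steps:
v(d) = √d*(-58 + d) (v(d) = (d - 58)*√d = (-58 + d)*√d = √d*(-58 + d))
√(v(-80) + u(-210)) = √(√(-80)*(-58 - 80) + (-210)²) = √((4*I*√5)*(-138) + 44100) = √(-552*I*√5 + 44100) = √(44100 - 552*I*√5)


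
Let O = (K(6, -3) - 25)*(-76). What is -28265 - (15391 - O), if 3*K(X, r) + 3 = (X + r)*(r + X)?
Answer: -41908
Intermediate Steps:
K(X, r) = -1 + (X + r)²/3 (K(X, r) = -1 + ((X + r)*(r + X))/3 = -1 + ((X + r)*(X + r))/3 = -1 + (X + r)²/3)
O = 1748 (O = ((-1 + (6 - 3)²/3) - 25)*(-76) = ((-1 + (⅓)*3²) - 25)*(-76) = ((-1 + (⅓)*9) - 25)*(-76) = ((-1 + 3) - 25)*(-76) = (2 - 25)*(-76) = -23*(-76) = 1748)
-28265 - (15391 - O) = -28265 - (15391 - 1*1748) = -28265 - (15391 - 1748) = -28265 - 1*13643 = -28265 - 13643 = -41908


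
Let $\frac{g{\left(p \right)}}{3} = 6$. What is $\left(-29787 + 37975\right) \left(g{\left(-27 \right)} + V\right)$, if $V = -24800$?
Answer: $-202915016$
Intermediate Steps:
$g{\left(p \right)} = 18$ ($g{\left(p \right)} = 3 \cdot 6 = 18$)
$\left(-29787 + 37975\right) \left(g{\left(-27 \right)} + V\right) = \left(-29787 + 37975\right) \left(18 - 24800\right) = 8188 \left(-24782\right) = -202915016$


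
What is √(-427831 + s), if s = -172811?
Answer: 21*I*√1362 ≈ 775.01*I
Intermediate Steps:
√(-427831 + s) = √(-427831 - 172811) = √(-600642) = 21*I*√1362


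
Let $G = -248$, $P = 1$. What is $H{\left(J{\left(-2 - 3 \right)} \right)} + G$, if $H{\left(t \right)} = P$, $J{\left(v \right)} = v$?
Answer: $-247$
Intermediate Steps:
$H{\left(t \right)} = 1$
$H{\left(J{\left(-2 - 3 \right)} \right)} + G = 1 - 248 = -247$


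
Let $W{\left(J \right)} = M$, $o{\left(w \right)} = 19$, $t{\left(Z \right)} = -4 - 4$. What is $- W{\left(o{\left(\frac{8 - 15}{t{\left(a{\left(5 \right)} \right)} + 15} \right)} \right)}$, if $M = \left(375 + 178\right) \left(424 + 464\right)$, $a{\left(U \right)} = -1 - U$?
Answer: $-491064$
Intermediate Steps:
$t{\left(Z \right)} = -8$
$M = 491064$ ($M = 553 \cdot 888 = 491064$)
$W{\left(J \right)} = 491064$
$- W{\left(o{\left(\frac{8 - 15}{t{\left(a{\left(5 \right)} \right)} + 15} \right)} \right)} = \left(-1\right) 491064 = -491064$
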